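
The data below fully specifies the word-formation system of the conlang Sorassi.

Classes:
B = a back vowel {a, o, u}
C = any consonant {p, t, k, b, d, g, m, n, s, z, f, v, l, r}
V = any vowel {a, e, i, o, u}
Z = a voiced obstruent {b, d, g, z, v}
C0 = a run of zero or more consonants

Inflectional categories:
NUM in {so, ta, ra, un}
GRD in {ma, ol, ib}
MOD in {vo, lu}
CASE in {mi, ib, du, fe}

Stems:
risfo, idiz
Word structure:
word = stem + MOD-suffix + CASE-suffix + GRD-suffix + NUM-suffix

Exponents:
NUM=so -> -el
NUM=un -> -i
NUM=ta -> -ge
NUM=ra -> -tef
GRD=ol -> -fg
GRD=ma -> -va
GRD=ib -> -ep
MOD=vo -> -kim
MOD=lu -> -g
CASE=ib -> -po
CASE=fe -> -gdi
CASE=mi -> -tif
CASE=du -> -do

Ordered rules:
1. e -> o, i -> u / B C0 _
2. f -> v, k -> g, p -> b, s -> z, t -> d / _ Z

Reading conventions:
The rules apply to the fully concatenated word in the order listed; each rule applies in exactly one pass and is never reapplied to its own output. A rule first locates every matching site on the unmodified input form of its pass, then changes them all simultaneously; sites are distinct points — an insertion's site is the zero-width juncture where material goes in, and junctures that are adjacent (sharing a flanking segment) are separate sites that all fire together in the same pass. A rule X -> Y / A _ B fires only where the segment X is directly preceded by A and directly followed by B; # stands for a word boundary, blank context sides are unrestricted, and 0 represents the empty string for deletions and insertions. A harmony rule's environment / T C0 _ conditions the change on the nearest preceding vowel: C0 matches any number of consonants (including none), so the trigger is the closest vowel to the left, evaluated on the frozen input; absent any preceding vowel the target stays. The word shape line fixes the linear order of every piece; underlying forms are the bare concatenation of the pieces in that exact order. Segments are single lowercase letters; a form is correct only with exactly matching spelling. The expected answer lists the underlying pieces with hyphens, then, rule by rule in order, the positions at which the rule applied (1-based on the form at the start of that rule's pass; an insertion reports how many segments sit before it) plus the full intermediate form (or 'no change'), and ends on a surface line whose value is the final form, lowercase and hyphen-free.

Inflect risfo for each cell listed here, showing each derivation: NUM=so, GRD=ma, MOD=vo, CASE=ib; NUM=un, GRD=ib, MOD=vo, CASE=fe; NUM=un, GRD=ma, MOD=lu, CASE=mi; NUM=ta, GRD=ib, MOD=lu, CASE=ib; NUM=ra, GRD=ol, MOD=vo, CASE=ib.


cell NUM=so, GRD=ma, MOD=vo, CASE=ib:
underlying: risfo-kim-po-va-el
1. e -> o, i -> u / B C0 _: fires at position(s) 7, 13: risfokumpovaol
2. f -> v, k -> g, p -> b, s -> z, t -> d / _ Z: no change
surface: risfokumpovaol

cell NUM=un, GRD=ib, MOD=vo, CASE=fe:
underlying: risfo-kim-gdi-ep-i
1. e -> o, i -> u / B C0 _: fires at position(s) 7: risfokumgdiepi
2. f -> v, k -> g, p -> b, s -> z, t -> d / _ Z: no change
surface: risfokumgdiepi

cell NUM=un, GRD=ma, MOD=lu, CASE=mi:
underlying: risfo-g-tif-va-i
1. e -> o, i -> u / B C0 _: fires at position(s) 8, 12: risfogtufvau
2. f -> v, k -> g, p -> b, s -> z, t -> d / _ Z: fires at position(s) 9: risfogtuvvau
surface: risfogtuvvau

cell NUM=ta, GRD=ib, MOD=lu, CASE=ib:
underlying: risfo-g-po-ep-ge
1. e -> o, i -> u / B C0 _: fires at position(s) 9: risfogpoopge
2. f -> v, k -> g, p -> b, s -> z, t -> d / _ Z: fires at position(s) 10: risfogpoobge
surface: risfogpoobge

cell NUM=ra, GRD=ol, MOD=vo, CASE=ib:
underlying: risfo-kim-po-fg-tef
1. e -> o, i -> u / B C0 _: fires at position(s) 7, 14: risfokumpofgtof
2. f -> v, k -> g, p -> b, s -> z, t -> d / _ Z: fires at position(s) 11: risfokumpovgtof
surface: risfokumpovgtof


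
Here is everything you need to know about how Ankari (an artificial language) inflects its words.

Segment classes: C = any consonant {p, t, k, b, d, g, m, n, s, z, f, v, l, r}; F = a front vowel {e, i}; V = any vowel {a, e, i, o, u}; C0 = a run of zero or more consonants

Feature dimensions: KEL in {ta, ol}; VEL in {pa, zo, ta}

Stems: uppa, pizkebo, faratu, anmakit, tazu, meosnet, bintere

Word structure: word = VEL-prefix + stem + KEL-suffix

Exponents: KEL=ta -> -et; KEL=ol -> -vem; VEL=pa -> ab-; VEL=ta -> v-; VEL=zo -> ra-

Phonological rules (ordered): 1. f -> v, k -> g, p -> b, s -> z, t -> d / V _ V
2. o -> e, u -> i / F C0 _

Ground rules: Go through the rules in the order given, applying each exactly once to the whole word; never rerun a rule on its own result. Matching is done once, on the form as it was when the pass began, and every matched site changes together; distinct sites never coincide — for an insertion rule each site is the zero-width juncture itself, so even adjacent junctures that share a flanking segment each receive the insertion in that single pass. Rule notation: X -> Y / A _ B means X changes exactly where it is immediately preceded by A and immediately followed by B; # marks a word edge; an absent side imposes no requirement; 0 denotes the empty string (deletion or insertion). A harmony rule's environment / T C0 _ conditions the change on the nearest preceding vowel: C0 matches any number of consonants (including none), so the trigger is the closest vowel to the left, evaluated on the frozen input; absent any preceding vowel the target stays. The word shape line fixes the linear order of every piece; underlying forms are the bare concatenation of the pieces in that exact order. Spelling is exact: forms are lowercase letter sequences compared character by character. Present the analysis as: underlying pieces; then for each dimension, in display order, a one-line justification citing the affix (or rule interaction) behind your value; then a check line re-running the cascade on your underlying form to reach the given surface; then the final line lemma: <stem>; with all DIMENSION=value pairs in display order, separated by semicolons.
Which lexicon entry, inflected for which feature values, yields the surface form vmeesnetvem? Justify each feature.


underlying: v-meosnet-vem
KEL=ol - signalled by the affix -vem
VEL=ta - signalled by the affix v-
check: vmeosnetvem -> vmeosnetvem -> vmeesnetvem
lemma: meosnet; KEL=ol; VEL=ta


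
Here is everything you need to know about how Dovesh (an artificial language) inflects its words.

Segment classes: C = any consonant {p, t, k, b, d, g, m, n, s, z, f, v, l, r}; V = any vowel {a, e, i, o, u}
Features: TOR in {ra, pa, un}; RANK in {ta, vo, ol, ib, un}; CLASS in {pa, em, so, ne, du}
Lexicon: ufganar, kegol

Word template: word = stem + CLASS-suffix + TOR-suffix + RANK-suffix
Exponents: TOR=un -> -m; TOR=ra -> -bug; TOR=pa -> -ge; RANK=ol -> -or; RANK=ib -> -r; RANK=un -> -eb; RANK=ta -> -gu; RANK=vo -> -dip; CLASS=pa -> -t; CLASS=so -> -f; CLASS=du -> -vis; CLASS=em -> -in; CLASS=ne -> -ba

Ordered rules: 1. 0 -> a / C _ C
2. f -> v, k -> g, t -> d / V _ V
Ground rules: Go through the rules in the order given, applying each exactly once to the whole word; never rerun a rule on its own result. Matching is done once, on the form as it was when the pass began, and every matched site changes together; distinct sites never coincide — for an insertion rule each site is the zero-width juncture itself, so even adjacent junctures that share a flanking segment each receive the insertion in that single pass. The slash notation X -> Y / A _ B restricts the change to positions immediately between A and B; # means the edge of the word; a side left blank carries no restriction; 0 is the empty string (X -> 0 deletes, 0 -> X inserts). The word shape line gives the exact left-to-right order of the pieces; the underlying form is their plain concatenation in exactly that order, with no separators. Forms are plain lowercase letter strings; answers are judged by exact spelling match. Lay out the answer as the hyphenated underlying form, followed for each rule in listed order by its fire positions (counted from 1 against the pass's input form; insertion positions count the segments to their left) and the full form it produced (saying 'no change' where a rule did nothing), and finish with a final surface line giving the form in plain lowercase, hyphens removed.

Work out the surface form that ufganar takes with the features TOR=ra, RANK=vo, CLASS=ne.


underlying: ufganar-ba-bug-dip
1. 0 -> a / C _ C: inserts after position(s) 2, 7, 12: ufaganarababugadip
2. f -> v, k -> g, t -> d / V _ V: fires at position(s) 2: uvaganarababugadip
surface: uvaganarababugadip


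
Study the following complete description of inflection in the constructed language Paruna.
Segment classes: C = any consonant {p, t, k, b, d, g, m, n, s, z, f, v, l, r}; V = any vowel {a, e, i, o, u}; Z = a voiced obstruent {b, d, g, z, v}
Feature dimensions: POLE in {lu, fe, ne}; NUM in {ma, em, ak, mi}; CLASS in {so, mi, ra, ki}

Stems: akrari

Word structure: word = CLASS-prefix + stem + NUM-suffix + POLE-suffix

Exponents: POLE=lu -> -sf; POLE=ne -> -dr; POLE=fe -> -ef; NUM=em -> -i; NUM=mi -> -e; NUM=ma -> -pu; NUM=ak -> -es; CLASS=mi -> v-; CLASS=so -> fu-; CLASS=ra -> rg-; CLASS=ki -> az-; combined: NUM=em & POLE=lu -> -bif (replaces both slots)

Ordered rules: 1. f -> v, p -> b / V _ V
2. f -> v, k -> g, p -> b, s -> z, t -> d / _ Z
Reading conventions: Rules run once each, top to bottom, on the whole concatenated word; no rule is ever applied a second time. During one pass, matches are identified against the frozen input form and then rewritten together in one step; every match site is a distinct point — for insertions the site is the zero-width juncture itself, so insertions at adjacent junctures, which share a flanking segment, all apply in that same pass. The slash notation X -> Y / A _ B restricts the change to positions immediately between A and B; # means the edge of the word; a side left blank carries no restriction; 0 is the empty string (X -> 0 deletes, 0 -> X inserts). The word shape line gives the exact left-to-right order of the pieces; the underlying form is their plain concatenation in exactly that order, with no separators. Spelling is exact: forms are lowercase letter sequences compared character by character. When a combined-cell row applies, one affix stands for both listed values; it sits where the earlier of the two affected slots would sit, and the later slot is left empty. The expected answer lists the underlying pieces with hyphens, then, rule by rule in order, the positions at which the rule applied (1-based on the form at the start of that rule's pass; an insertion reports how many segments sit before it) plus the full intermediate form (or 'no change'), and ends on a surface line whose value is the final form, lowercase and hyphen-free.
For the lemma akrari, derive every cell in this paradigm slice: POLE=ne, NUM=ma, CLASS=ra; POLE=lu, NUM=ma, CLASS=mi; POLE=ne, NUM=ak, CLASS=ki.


cell POLE=ne, NUM=ma, CLASS=ra:
underlying: rg-akrari-pu-dr
1. f -> v, p -> b / V _ V: fires at position(s) 9: rgakraribudr
2. f -> v, k -> g, p -> b, s -> z, t -> d / _ Z: no change
surface: rgakraribudr

cell POLE=lu, NUM=ma, CLASS=mi:
underlying: v-akrari-pu-sf
1. f -> v, p -> b / V _ V: fires at position(s) 8: vakraribusf
2. f -> v, k -> g, p -> b, s -> z, t -> d / _ Z: no change
surface: vakraribusf

cell POLE=ne, NUM=ak, CLASS=ki:
underlying: az-akrari-es-dr
1. f -> v, p -> b / V _ V: no change
2. f -> v, k -> g, p -> b, s -> z, t -> d / _ Z: fires at position(s) 10: azakrariezdr
surface: azakrariezdr


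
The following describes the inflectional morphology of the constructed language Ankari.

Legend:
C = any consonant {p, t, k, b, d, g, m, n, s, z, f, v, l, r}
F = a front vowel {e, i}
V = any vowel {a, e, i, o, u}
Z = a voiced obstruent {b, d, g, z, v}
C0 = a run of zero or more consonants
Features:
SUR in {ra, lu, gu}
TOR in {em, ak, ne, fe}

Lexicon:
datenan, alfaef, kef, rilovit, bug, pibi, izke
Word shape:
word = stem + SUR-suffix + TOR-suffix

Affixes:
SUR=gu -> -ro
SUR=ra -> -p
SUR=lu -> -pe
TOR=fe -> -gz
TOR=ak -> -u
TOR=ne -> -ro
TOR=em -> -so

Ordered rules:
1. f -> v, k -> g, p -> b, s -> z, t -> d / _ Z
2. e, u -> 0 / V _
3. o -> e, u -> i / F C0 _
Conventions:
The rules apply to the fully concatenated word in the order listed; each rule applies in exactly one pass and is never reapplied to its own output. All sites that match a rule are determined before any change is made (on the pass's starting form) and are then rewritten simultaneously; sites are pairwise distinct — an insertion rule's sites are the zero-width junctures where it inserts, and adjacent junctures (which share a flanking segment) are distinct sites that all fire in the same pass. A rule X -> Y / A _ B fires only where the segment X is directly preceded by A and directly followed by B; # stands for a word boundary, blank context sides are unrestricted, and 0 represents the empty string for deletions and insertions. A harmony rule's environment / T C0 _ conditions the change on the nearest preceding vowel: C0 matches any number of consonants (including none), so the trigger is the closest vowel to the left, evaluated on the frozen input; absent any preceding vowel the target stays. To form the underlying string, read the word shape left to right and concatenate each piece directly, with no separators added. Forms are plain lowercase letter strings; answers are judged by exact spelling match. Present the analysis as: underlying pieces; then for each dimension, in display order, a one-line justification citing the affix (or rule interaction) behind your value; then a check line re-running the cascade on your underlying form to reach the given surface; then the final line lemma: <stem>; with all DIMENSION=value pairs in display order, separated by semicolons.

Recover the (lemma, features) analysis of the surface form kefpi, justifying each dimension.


underlying: kef-p-u
SUR=ra - signalled by the affix -p
TOR=ak - signalled by the affix -u
check: kefpu -> kefpu -> kefpu -> kefpi
lemma: kef; SUR=ra; TOR=ak


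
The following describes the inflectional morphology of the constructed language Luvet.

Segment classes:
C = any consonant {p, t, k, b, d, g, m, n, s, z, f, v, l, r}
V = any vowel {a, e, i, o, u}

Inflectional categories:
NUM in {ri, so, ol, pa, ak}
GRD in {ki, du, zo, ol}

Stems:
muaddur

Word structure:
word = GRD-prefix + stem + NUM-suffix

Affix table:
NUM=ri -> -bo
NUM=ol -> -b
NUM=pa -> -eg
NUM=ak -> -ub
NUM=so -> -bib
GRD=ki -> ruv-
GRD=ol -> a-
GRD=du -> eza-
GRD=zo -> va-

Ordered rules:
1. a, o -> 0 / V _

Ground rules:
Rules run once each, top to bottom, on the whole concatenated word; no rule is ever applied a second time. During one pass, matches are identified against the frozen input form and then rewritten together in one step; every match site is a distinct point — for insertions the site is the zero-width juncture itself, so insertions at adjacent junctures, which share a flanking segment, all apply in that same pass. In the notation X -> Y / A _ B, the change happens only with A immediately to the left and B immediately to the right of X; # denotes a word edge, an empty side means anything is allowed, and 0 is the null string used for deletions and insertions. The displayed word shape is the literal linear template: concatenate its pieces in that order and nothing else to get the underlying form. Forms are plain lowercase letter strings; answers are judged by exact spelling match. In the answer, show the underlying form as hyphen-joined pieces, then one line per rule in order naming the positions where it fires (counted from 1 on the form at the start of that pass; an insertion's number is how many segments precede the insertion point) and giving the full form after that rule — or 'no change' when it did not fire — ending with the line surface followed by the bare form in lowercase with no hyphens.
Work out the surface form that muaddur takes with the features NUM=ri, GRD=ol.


underlying: a-muaddur-bo
1. a, o -> 0 / V _: fires at position(s) 4: amuddurbo
surface: amuddurbo


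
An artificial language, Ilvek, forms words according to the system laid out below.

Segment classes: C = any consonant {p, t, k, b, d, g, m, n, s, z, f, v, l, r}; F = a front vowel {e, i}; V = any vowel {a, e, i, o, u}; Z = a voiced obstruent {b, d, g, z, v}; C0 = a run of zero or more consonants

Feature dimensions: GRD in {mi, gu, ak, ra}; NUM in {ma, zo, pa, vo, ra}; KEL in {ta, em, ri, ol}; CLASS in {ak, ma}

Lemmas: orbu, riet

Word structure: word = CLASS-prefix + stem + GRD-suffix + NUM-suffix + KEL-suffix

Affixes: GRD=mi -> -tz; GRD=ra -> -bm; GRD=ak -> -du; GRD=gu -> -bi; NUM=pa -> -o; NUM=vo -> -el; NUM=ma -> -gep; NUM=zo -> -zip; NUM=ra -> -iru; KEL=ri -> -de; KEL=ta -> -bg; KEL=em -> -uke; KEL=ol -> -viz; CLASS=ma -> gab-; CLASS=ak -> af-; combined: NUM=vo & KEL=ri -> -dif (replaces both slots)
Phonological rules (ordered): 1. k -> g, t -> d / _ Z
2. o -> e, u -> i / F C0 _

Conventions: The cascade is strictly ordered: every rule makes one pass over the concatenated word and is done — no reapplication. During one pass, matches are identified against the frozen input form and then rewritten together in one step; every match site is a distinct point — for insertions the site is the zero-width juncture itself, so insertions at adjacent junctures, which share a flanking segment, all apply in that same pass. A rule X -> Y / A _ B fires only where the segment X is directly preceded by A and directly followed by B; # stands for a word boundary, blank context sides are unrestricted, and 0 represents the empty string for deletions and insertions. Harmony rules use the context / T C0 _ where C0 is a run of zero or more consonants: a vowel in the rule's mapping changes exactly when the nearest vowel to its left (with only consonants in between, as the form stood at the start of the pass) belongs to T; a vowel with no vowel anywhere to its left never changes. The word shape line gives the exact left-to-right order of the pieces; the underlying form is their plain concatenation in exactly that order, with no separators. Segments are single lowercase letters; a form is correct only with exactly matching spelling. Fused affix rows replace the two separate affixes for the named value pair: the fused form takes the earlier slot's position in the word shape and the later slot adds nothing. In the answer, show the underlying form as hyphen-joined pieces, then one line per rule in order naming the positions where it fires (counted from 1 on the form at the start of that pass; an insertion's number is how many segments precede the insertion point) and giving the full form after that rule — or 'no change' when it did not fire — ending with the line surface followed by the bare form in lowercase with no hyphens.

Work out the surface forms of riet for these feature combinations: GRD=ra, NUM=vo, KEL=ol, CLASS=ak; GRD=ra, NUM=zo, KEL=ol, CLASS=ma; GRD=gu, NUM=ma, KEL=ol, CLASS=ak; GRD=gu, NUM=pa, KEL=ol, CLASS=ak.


cell GRD=ra, NUM=vo, KEL=ol, CLASS=ak:
underlying: af-riet-bm-el-viz
1. k -> g, t -> d / _ Z: fires at position(s) 6: afriedbmelviz
2. o -> e, u -> i / F C0 _: no change
surface: afriedbmelviz

cell GRD=ra, NUM=zo, KEL=ol, CLASS=ma:
underlying: gab-riet-bm-zip-viz
1. k -> g, t -> d / _ Z: fires at position(s) 7: gabriedbmzipviz
2. o -> e, u -> i / F C0 _: no change
surface: gabriedbmzipviz

cell GRD=gu, NUM=ma, KEL=ol, CLASS=ak:
underlying: af-riet-bi-gep-viz
1. k -> g, t -> d / _ Z: fires at position(s) 6: afriedbigepviz
2. o -> e, u -> i / F C0 _: no change
surface: afriedbigepviz

cell GRD=gu, NUM=pa, KEL=ol, CLASS=ak:
underlying: af-riet-bi-o-viz
1. k -> g, t -> d / _ Z: fires at position(s) 6: afriedbioviz
2. o -> e, u -> i / F C0 _: fires at position(s) 9: afriedbieviz
surface: afriedbieviz


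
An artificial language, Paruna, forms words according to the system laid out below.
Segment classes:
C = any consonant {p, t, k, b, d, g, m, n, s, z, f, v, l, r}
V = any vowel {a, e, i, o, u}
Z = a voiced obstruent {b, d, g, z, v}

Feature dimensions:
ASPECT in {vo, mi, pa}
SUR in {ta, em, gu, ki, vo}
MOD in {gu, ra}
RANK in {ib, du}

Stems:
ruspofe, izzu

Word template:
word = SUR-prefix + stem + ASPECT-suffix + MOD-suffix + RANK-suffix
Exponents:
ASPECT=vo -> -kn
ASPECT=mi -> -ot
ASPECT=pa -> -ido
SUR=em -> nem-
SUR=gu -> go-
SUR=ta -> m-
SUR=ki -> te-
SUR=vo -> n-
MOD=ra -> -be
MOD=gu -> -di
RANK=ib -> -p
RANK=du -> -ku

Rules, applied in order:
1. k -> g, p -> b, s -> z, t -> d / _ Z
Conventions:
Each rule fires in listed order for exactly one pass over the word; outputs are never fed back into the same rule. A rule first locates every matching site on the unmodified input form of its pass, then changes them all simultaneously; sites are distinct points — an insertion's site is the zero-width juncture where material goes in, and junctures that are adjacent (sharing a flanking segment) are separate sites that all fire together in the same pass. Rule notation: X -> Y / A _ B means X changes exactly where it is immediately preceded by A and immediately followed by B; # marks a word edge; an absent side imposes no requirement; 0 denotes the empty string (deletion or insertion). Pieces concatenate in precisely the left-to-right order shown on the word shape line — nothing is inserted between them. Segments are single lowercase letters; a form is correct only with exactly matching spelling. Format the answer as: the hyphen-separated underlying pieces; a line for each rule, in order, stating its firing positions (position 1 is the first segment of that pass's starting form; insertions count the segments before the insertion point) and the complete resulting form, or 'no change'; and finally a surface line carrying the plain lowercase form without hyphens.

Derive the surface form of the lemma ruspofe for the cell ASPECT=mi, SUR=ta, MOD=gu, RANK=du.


underlying: m-ruspofe-ot-di-ku
1. k -> g, p -> b, s -> z, t -> d / _ Z: fires at position(s) 10: mruspofeoddiku
surface: mruspofeoddiku


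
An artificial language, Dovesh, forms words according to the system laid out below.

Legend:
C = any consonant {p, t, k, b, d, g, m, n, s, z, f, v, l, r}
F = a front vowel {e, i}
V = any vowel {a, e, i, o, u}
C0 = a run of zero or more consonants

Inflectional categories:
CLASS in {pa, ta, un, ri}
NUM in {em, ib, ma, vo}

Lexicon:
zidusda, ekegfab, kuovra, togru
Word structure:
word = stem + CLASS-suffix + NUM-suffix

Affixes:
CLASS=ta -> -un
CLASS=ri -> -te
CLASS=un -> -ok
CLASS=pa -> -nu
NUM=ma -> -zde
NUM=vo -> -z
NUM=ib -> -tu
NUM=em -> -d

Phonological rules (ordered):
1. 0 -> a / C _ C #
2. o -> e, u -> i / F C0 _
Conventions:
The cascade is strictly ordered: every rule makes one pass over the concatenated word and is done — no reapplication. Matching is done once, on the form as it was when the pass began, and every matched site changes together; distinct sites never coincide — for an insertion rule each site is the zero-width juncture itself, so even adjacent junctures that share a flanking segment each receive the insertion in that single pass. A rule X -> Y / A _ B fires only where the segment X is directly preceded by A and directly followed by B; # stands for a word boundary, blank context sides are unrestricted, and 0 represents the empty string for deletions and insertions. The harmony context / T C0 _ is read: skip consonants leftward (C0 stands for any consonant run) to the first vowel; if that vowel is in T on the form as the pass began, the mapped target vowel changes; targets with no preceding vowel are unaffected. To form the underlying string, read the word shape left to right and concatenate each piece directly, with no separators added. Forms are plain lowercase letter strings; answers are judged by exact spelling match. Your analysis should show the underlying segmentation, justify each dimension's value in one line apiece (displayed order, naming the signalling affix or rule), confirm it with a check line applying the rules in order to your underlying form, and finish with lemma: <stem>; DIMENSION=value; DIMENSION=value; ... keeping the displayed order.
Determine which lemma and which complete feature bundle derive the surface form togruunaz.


underlying: togru-un-z
CLASS=ta - signalled by the affix -un
NUM=vo - signalled by the affix -z
check: togruunz -> togruunaz -> togruunaz
lemma: togru; CLASS=ta; NUM=vo


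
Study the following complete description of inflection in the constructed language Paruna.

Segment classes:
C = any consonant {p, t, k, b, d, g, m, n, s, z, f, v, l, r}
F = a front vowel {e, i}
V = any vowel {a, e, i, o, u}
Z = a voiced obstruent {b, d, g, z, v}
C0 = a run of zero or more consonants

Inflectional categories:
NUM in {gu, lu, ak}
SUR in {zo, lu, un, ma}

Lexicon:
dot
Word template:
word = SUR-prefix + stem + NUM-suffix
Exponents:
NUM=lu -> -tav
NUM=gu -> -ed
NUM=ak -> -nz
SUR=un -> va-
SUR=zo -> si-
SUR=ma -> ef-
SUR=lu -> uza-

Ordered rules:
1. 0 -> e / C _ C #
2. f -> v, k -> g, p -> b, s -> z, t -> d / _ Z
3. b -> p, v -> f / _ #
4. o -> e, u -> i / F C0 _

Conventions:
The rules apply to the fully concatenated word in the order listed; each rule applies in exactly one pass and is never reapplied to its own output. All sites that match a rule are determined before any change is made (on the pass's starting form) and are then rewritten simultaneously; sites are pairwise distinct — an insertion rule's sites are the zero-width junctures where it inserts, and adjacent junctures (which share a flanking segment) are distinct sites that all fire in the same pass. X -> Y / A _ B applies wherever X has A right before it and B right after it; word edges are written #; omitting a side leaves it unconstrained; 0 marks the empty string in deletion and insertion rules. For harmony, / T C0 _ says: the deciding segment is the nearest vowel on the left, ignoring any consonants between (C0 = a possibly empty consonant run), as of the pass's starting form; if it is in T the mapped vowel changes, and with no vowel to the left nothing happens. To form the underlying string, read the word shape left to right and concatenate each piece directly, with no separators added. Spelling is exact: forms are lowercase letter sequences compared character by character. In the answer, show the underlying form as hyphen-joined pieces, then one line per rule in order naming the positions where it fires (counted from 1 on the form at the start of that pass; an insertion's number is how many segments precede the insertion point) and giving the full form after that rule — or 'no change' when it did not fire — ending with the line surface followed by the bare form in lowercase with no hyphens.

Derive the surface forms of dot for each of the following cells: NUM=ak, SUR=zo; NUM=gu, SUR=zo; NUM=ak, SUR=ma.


cell NUM=ak, SUR=zo:
underlying: si-dot-nz
1. 0 -> e / C _ C #: inserts after position(s) 6: sidotnez
2. f -> v, k -> g, p -> b, s -> z, t -> d / _ Z: no change
3. b -> p, v -> f / _ #: no change
4. o -> e, u -> i / F C0 _: fires at position(s) 4: sidetnez
surface: sidetnez

cell NUM=gu, SUR=zo:
underlying: si-dot-ed
1. 0 -> e / C _ C #: no change
2. f -> v, k -> g, p -> b, s -> z, t -> d / _ Z: no change
3. b -> p, v -> f / _ #: no change
4. o -> e, u -> i / F C0 _: fires at position(s) 4: sideted
surface: sideted

cell NUM=ak, SUR=ma:
underlying: ef-dot-nz
1. 0 -> e / C _ C #: inserts after position(s) 6: efdotnez
2. f -> v, k -> g, p -> b, s -> z, t -> d / _ Z: fires at position(s) 2: evdotnez
3. b -> p, v -> f / _ #: no change
4. o -> e, u -> i / F C0 _: fires at position(s) 4: evdetnez
surface: evdetnez


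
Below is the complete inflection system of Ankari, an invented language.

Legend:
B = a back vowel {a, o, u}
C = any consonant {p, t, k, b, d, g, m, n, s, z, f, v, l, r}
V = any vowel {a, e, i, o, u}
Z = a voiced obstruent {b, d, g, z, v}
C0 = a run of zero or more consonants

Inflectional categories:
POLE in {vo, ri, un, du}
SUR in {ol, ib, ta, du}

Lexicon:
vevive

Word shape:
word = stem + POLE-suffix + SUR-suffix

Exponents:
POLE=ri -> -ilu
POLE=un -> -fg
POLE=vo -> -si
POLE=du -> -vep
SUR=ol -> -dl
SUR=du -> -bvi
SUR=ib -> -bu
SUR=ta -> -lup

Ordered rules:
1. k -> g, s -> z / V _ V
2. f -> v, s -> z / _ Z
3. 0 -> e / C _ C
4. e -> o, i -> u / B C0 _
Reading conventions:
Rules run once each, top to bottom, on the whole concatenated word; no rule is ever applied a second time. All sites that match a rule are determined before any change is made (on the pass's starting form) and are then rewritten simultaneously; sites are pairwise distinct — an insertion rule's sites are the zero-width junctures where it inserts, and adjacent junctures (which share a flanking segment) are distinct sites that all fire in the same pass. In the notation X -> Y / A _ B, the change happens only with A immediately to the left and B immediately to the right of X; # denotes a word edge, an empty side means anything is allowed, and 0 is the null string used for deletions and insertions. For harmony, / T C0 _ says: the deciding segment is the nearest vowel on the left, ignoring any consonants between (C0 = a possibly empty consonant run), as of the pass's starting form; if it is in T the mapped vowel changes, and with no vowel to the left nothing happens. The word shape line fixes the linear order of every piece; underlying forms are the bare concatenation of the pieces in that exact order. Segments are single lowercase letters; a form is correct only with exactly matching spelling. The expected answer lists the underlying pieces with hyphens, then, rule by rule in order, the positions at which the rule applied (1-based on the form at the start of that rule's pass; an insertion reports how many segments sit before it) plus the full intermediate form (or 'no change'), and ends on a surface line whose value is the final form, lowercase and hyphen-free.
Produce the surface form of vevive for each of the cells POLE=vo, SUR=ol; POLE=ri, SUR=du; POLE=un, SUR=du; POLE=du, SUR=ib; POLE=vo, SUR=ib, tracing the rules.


cell POLE=vo, SUR=ol:
underlying: vevive-si-dl
1. k -> g, s -> z / V _ V: fires at position(s) 7: vevivezidl
2. f -> v, s -> z / _ Z: no change
3. 0 -> e / C _ C: inserts after position(s) 9: vevivezidel
4. e -> o, i -> u / B C0 _: no change
surface: vevivezidel

cell POLE=ri, SUR=du:
underlying: vevive-ilu-bvi
1. k -> g, s -> z / V _ V: no change
2. f -> v, s -> z / _ Z: no change
3. 0 -> e / C _ C: inserts after position(s) 10: veviveilubevi
4. e -> o, i -> u / B C0 _: fires at position(s) 11: veviveilubovi
surface: veviveilubovi

cell POLE=un, SUR=du:
underlying: vevive-fg-bvi
1. k -> g, s -> z / V _ V: no change
2. f -> v, s -> z / _ Z: fires at position(s) 7: vevivevgbvi
3. 0 -> e / C _ C: inserts after position(s) 7, 8, 9: vevivevegebevi
4. e -> o, i -> u / B C0 _: no change
surface: vevivevegebevi

cell POLE=du, SUR=ib:
underlying: vevive-vep-bu
1. k -> g, s -> z / V _ V: no change
2. f -> v, s -> z / _ Z: no change
3. 0 -> e / C _ C: inserts after position(s) 9: vevivevepebu
4. e -> o, i -> u / B C0 _: no change
surface: vevivevepebu

cell POLE=vo, SUR=ib:
underlying: vevive-si-bu
1. k -> g, s -> z / V _ V: fires at position(s) 7: vevivezibu
2. f -> v, s -> z / _ Z: no change
3. 0 -> e / C _ C: no change
4. e -> o, i -> u / B C0 _: no change
surface: vevivezibu


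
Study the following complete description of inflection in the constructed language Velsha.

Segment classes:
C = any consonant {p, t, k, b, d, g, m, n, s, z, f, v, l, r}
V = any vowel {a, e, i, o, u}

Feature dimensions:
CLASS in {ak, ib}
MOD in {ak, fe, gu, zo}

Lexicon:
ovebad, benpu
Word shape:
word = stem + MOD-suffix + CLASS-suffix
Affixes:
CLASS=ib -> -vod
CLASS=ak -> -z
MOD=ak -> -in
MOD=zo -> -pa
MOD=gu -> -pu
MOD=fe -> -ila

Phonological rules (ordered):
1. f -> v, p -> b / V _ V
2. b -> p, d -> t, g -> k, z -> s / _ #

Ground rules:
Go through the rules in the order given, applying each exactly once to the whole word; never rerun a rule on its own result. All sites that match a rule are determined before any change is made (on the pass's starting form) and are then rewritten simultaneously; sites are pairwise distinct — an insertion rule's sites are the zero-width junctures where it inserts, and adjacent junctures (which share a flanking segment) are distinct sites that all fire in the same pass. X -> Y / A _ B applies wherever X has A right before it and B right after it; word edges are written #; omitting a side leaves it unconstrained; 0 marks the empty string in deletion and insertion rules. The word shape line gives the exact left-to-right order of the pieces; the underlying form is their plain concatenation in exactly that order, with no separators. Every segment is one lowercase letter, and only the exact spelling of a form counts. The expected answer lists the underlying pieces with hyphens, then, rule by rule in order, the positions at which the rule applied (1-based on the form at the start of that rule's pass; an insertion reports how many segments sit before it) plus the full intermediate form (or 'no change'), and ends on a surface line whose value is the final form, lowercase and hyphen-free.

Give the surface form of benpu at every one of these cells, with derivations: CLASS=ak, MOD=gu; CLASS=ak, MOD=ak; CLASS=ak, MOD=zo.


cell CLASS=ak, MOD=gu:
underlying: benpu-pu-z
1. f -> v, p -> b / V _ V: fires at position(s) 6: benpubuz
2. b -> p, d -> t, g -> k, z -> s / _ #: fires at position(s) 8: benpubus
surface: benpubus

cell CLASS=ak, MOD=ak:
underlying: benpu-in-z
1. f -> v, p -> b / V _ V: no change
2. b -> p, d -> t, g -> k, z -> s / _ #: fires at position(s) 8: benpuins
surface: benpuins

cell CLASS=ak, MOD=zo:
underlying: benpu-pa-z
1. f -> v, p -> b / V _ V: fires at position(s) 6: benpubaz
2. b -> p, d -> t, g -> k, z -> s / _ #: fires at position(s) 8: benpubas
surface: benpubas


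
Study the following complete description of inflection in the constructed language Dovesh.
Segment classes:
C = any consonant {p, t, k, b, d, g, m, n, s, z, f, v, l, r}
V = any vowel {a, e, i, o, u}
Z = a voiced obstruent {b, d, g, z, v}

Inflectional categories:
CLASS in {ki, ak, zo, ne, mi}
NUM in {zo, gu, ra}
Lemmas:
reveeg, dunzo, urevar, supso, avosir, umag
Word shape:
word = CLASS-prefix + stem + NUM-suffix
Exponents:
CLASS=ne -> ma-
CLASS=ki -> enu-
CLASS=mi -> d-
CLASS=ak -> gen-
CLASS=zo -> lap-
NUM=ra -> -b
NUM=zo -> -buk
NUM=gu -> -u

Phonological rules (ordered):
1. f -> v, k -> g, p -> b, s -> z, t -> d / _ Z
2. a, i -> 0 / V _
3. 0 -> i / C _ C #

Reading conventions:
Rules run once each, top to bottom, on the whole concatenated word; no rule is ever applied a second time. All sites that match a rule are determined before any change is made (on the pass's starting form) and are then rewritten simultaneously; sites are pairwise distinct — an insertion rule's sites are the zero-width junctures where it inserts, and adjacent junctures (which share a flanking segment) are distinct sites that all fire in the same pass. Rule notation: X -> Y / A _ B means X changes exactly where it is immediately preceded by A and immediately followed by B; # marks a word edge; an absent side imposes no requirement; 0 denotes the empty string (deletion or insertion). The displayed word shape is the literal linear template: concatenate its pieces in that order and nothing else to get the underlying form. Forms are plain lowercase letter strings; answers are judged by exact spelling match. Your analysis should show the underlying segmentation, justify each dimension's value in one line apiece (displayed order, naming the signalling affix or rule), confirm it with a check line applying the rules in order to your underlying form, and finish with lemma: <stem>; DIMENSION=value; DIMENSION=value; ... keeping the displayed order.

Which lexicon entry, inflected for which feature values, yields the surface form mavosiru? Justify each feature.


underlying: ma-avosir-u
CLASS=ne - signalled by the affix ma-
NUM=gu - signalled by the affix -u
check: maavosiru -> maavosiru -> mavosiru -> mavosiru
lemma: avosir; CLASS=ne; NUM=gu


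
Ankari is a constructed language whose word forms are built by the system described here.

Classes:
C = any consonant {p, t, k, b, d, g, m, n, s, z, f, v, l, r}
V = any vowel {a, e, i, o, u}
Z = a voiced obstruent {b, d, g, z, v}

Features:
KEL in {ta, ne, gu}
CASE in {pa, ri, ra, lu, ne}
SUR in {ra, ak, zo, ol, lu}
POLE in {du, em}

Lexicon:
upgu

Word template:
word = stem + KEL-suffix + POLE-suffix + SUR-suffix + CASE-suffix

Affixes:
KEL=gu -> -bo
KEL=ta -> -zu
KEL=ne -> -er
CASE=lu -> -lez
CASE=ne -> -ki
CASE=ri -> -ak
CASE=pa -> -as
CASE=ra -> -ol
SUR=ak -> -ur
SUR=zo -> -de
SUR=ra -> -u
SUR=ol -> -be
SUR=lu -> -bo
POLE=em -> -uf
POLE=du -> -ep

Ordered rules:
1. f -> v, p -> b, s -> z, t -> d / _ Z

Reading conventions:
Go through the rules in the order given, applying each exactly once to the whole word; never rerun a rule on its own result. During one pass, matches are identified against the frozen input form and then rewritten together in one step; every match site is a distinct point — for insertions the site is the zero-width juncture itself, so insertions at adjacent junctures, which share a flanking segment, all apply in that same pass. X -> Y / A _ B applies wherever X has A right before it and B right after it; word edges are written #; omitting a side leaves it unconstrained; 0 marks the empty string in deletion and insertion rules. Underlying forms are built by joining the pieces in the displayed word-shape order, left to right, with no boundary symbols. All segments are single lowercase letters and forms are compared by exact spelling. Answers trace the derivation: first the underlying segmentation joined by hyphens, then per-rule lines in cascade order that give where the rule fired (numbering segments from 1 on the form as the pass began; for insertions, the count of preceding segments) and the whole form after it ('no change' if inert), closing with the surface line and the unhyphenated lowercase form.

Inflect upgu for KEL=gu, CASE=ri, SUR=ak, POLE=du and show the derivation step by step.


underlying: upgu-bo-ep-ur-ak
1. f -> v, p -> b, s -> z, t -> d / _ Z: fires at position(s) 2: ubguboepurak
surface: ubguboepurak


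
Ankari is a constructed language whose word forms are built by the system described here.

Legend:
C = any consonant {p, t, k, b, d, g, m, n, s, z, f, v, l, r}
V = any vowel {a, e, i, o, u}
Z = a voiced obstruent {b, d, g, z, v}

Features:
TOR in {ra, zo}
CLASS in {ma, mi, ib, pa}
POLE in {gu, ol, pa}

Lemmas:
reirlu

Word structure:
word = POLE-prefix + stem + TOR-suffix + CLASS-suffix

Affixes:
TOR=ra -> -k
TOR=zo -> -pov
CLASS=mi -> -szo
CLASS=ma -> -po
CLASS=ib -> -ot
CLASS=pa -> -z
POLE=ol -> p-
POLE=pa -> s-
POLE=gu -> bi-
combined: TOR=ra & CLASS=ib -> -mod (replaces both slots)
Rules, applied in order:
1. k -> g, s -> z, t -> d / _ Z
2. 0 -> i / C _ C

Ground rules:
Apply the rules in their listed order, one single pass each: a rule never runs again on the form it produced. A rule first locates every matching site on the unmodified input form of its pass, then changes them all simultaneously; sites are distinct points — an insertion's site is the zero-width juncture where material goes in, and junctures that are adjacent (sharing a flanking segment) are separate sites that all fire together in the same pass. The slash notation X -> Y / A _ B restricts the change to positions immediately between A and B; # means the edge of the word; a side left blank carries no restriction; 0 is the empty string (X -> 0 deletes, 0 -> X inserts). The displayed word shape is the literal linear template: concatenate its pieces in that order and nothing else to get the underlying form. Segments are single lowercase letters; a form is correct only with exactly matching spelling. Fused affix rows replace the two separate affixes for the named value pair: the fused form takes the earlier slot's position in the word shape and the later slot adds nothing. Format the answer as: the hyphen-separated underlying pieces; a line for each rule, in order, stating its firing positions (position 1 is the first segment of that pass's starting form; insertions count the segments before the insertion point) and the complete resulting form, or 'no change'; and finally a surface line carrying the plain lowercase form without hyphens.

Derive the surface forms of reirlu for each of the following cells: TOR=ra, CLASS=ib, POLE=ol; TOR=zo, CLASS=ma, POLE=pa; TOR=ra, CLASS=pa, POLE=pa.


cell TOR=ra, CLASS=ib, POLE=ol:
underlying: p-reirlu-mod
1. k -> g, s -> z, t -> d / _ Z: no change
2. 0 -> i / C _ C: inserts after position(s) 1, 5: pireirilumod
surface: pireirilumod

cell TOR=zo, CLASS=ma, POLE=pa:
underlying: s-reirlu-pov-po
1. k -> g, s -> z, t -> d / _ Z: no change
2. 0 -> i / C _ C: inserts after position(s) 1, 5, 10: sireirilupovipo
surface: sireirilupovipo

cell TOR=ra, CLASS=pa, POLE=pa:
underlying: s-reirlu-k-z
1. k -> g, s -> z, t -> d / _ Z: fires at position(s) 8: sreirlugz
2. 0 -> i / C _ C: inserts after position(s) 1, 5, 8: sireirilugiz
surface: sireirilugiz
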